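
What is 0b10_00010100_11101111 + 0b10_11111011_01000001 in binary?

0b1010001000000110000

Add column by column in base 2, right to left:
  1+1 = 0 carry 1
  1+0+1 = 0 carry 1
  1+0+1 = 0 carry 1
  1+0+1 = 0 carry 1
  0+0+1 = 1
  1+0 = 1
  1+1 = 0 carry 1
  1+0+1 = 0 carry 1
  0+1+1 = 0 carry 1
  0+1+1 = 0 carry 1
  1+0+1 = 0 carry 1
  0+1+1 = 0 carry 1
  1+1+1 = 1 carry 1
  0+1+1 = 0 carry 1
  0+1+1 = 0 carry 1
  0+1+1 = 0 carry 1
  0+0+1 = 1
  1+1 = 0 carry 1
  final carry 1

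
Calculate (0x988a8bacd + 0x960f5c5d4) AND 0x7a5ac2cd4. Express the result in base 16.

Add column by column in base 16, right to left:
  d+4 = 1 carry 1
  c+d+1 = a carry 1
  a+5+1 = 0 carry 1
  b+c+1 = 8 carry 1
  8+5+1 = e
  a+f = 9 carry 1
  8+0+1 = 9
  8+6 = e
  9+9 = 2 carry 1
  final carry 1
Sum = 0x12e99e80a1; now AND with 0x7a5ac2cd4:
  1&0=0, 2&7=2, e&a=a, 9&5=1, 9&a=8, e&c=c, 8&2=0, 0&c=0, a&d=8, 1&4=0

0x2a18c0080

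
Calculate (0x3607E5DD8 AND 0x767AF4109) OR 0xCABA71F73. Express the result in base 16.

0x3607E5DD8 AND 0x767AF4109 = 0x3602E4108.
Then OR with 0xCABA71F73.

0xFEBAF5F7B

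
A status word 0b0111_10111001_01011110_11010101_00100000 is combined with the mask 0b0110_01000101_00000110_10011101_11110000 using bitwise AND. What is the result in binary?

0b011000000001000001101001010100100000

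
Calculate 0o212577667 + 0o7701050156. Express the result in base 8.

0o10113650045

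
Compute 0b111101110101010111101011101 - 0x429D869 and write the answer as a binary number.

0b11100100001101011011110100

0x429D869 = 0b100001010011101100001101001 in binary.
Subtract column by column in base 2:
  1-1 → 0
  0-0 → 0
  1-0 → 1
  1-1 → 0
  1-0 → 1
  0-1 → 1 (borrow)
  1-1-1 → 1 (borrow)
  0-0-1 → 1 (borrow)
  1-0-1 → 0
  1-0 → 1
  1-0 → 1
  1-1 → 0
  0-1 → 1 (borrow)
  1-0-1 → 0
  0-1 → 1 (borrow)
  1-1-1 → 1 (borrow)
  0-1-1 → 0 (borrow)
  1-0-1 → 0
  0-0 → 0
  1-1 → 0
  1-0 → 1
  1-1 → 0
  0-0 → 0
  1-0 → 1
  1-0 → 1
  1-0 → 1
  1-1 → 0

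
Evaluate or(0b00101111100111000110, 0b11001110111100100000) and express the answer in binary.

0b11101111111111100110

OR bit by bit (1 where either bit is 1):
  00101111100111000110
| 11001110111100100000
= 11101111111111100110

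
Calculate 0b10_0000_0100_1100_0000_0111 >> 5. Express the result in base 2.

Right shift by 5: drop the 5 least-significant bits.

0b10000001001100000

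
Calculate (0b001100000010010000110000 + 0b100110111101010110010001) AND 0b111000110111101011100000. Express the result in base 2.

Add column by column in base 2, right to left:
  0+1 = 1
  0+0 = 0
  0+0 = 0
  0+0 = 0
  1+1 = 0 carry 1
  1+0+1 = 0 carry 1
  0+0+1 = 1
  0+1 = 1
  0+1 = 1
  0+0 = 0
  1+1 = 0 carry 1
  0+0+1 = 1
  0+1 = 1
  1+0 = 1
  0+1 = 1
  0+1 = 1
  0+1 = 1
  0+1 = 1
  0+0 = 0
  0+1 = 1
  1+1 = 0 carry 1
  1+0+1 = 0 carry 1
  0+0+1 = 1
  0+1 = 1
Sum = 0b110010111111100111000001; now AND with 0b111000110111101011100000:
  110010111111100111000001
& 111000110111101011100000
= 110000110111100011000000

0b110000110111100011000000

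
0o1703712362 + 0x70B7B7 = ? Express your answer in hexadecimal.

0o1703712362 = 0xF0F94F2 in hexadecimal.
Add column by column in base 16, right to left:
  2+7 = 9
  F+B = A carry 1
  4+7+1 = C
  9+B = 4 carry 1
  F+0+1 = 0 carry 1
  0+7+1 = 8
  F+0 = F

0xF804CA9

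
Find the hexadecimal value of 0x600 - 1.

The trailing 2 digits are 0, so subtracting 1 borrows through: they become F and the next digit up decrements.

0x5ff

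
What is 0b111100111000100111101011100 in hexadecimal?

Group the bits into nibbles: 0111 1001 1100 0100 1111 0101 1100 → 79C4F5C.

0x79C4F5C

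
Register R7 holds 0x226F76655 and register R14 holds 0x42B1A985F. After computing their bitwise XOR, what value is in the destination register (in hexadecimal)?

XOR each hex digit independently (no carries):
  2^4=6, 2^2=0, 6^B=D, F^1=E, 7^A=D, 6^9=F, 6^8=E, 5^5=0, 5^F=A

0x60DEDFE0A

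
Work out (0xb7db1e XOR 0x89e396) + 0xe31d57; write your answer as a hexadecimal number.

0x12155df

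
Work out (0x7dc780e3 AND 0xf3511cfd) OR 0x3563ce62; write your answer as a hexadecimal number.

0x7563cee3

0x7dc780e3 AND 0xf3511cfd = 0x714100e1.
Then OR with 0x3563ce62.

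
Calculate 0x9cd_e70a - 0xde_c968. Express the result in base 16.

0x8ef1da2

Subtract column by column in base 16:
  a-8 → 2
  0-6 → a (borrow)
  7-9-1 → d (borrow)
  e-c-1 → 1
  d-e → f (borrow)
  c-d-1 → e (borrow)
  9-0-1 → 8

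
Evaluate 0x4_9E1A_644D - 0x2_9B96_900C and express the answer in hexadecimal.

Subtract column by column in base 16:
  D-C → 1
  4-0 → 4
  4-0 → 4
  6-9 → D (borrow)
  A-6-1 → 3
  1-9 → 8 (borrow)
  E-B-1 → 2
  9-9 → 0
  4-2 → 2

0x20283D441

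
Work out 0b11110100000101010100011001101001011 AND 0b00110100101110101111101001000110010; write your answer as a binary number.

AND bit by bit (1 only where both bits are 1):
  11110100000101010100011001101001011
& 00110100101110101111101001000110010
= 00110100000100000100001001000000010

0b00110100000100000100001001000000010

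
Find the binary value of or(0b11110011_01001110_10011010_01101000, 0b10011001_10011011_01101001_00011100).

OR bit by bit (1 where either bit is 1):
  11110011010011101001101001101000
| 10011001100110110110100100011100
= 11111011110111111111101101111100

0b11111011110111111111101101111100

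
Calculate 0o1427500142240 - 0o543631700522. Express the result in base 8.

0o663646241516

Subtract column by column in base 8:
  0-2 → 6 (borrow)
  4-2-1 → 1
  2-5 → 5 (borrow)
  2-0-1 → 1
  4-0 → 4
  1-7 → 2 (borrow)
  0-1-1 → 6 (borrow)
  0-3-1 → 4 (borrow)
  5-6-1 → 6 (borrow)
  7-3-1 → 3
  2-4 → 6 (borrow)
  4-5-1 → 6 (borrow)
  1-0-1 → 0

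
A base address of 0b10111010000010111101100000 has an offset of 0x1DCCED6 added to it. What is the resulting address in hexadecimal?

0x4C4FE36

0b10111010000010111101100000 = 0x2E82F60 in hexadecimal.
Add column by column in base 16, right to left:
  0+6 = 6
  6+D = 3 carry 1
  F+E+1 = E carry 1
  2+C+1 = F
  8+C = 4 carry 1
  E+D+1 = C carry 1
  2+1+1 = 4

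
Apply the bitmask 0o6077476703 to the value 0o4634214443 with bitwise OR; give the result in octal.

OR each oct digit independently (no carries):
  4|6=6, 6|0=6, 3|7=7, 4|7=7, 2|4=6, 1|7=7, 4|6=6, 4|7=7, 4|0=4, 3|3=3

0o6677676743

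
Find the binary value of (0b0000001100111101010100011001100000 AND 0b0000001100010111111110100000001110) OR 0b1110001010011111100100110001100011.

0b1110001110011111110100110001100011

0b0000001100111101010100011001100000 AND 0b0000001100010111111110100000001110 = 0b0000001100010101010100000000000000.
Then OR with 0b1110001010011111100100110001100011.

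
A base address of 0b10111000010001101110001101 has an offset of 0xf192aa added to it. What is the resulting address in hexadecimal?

0x3d2ae37

0b10111000010001101110001101 = 0x2e11b8d in hexadecimal.
Add column by column in base 16, right to left:
  d+a = 7 carry 1
  8+a+1 = 3 carry 1
  b+2+1 = e
  1+9 = a
  1+1 = 2
  e+f = d carry 1
  2+0+1 = 3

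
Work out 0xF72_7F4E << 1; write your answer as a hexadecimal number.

0x1EE4FE9C

1 bits is not a whole number of base-16 digits; in binary: 1111011100100111111101001110 << 1 = 11110111001001111111010011100.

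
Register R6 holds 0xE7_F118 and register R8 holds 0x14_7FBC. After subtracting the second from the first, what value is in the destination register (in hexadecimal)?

Subtract column by column in base 16:
  8-C → C (borrow)
  1-B-1 → 5 (borrow)
  1-F-1 → 1 (borrow)
  F-7-1 → 7
  7-4 → 3
  E-1 → D

0xD3715C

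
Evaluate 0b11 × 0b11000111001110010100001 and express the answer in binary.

0b1001010101101010111100011

Multiply each base-2 digit by 3, carrying:
  1×3 = 3 → write 1 carry 1
  0×3+1 = 1 → write 1
  0×3 = 0 → write 0
  0×3 = 0 → write 0
  0×3 = 0 → write 0
  1×3 = 3 → write 1 carry 1
  0×3+1 = 1 → write 1
  1×3 = 3 → write 1 carry 1
  0×3+1 = 1 → write 1
  0×3 = 0 → write 0
  1×3 = 3 → write 1 carry 1
  1×3+1 = 4 → write 0 carry 2
  1×3+2 = 5 → write 1 carry 2
  0×3+2 = 2 → write 0 carry 1
  0×3+1 = 1 → write 1
  1×3 = 3 → write 1 carry 1
  1×3+1 = 4 → write 0 carry 2
  1×3+2 = 5 → write 1 carry 2
  0×3+2 = 2 → write 0 carry 1
  0×3+1 = 1 → write 1
  0×3 = 0 → write 0
  1×3 = 3 → write 1 carry 1
  1×3+1 = 4 → write 0 carry 2
  remaining carry: 10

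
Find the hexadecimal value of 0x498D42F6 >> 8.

Shifting right by 8 bits = 2 hex digits: drop the last 2.

0x498D42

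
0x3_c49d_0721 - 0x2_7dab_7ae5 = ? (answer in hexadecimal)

0x146f18c3c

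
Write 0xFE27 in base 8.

Expand each hex digit to 4 bits: F=1111 E=1110 2=0010 7=0111.
Group the bits in threes: 001 111 111 000 100 111 → 177047.

0o177047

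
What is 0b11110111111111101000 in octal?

0o3677750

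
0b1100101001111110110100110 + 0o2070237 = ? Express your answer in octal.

0o147267105

0b1100101001111110110100110 = 0o145176646 in octal.
Add column by column in base 8, right to left:
  6+7 = 5 carry 1
  4+3+1 = 0 carry 1
  6+2+1 = 1 carry 1
  6+0+1 = 7
  7+7 = 6 carry 1
  1+0+1 = 2
  5+2 = 7
  4+0 = 4
  1+0 = 1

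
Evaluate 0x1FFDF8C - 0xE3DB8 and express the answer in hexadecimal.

Subtract column by column in base 16:
  C-8 → 4
  8-B → D (borrow)
  F-D-1 → 1
  D-3 → A
  F-E → 1
  F-0 → F
  1-0 → 1

0x1F1A1D4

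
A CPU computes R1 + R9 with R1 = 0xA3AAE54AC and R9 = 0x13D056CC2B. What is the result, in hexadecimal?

0x1E0B0520D7

Add column by column in base 16, right to left:
  C+B = 7 carry 1
  A+2+1 = D
  4+C = 0 carry 1
  5+C+1 = 2 carry 1
  E+6+1 = 5 carry 1
  A+5+1 = 0 carry 1
  A+0+1 = B
  3+D = 0 carry 1
  A+3+1 = E
  0+1 = 1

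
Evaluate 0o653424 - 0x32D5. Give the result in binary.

0o653424 = 0b110101011100010100 in binary.
0x32D5 = 0b11001011010101 in binary.
Subtract column by column in base 2:
  0-1 → 1 (borrow)
  0-0-1 → 1 (borrow)
  1-1-1 → 1 (borrow)
  0-0-1 → 1 (borrow)
  1-1-1 → 1 (borrow)
  0-0-1 → 1 (borrow)
  0-1-1 → 0 (borrow)
  0-1-1 → 0 (borrow)
  1-0-1 → 0
  1-1 → 0
  1-0 → 1
  0-0 → 0
  1-1 → 0
  0-1 → 1 (borrow)
  1-0-1 → 0
  0-0 → 0
  1-0 → 1
  1-0 → 1

0b110010010000111111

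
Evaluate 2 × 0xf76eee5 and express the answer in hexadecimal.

Multiply each base-16 digit by 2, carrying:
  5×2 = 10 → write a
  e×2 = 28 → write c carry 1
  e×2+1 = 29 → write d carry 1
  e×2+1 = 29 → write d carry 1
  6×2+1 = 13 → write d
  7×2 = 14 → write e
  f×2 = 30 → write e carry 1
  remaining carry: 1

0x1eedddca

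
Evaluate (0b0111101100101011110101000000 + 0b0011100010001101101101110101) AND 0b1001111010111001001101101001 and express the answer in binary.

0b1001001010111001000000100001

Add column by column in base 2, right to left:
  0+1 = 1
  0+0 = 0
  0+1 = 1
  0+0 = 0
  0+1 = 1
  0+1 = 1
  1+1 = 0 carry 1
  0+0+1 = 1
  1+1 = 0 carry 1
  0+1+1 = 0 carry 1
  1+0+1 = 0 carry 1
  1+1+1 = 1 carry 1
  1+1+1 = 1 carry 1
  1+0+1 = 0 carry 1
  0+1+1 = 0 carry 1
  1+1+1 = 1 carry 1
  0+0+1 = 1
  1+0 = 1
  0+0 = 0
  0+1 = 1
  1+0 = 1
  1+0 = 1
  0+0 = 0
  1+1 = 0 carry 1
  1+1+1 = 1 carry 1
  1+1+1 = 1 carry 1
  1+0+1 = 0 carry 1
  final carry 1
Sum = 0b1011001110111001100010110101; now AND with 0b1001111010111001001101101001:
  1011001110111001100010110101
& 1001111010111001001101101001
= 1001001010111001000000100001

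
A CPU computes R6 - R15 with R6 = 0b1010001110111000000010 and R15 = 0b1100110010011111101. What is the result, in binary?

Subtract column by column in base 2:
  0-1 → 1 (borrow)
  1-0-1 → 0
  0-1 → 1 (borrow)
  0-1-1 → 0 (borrow)
  0-1-1 → 0 (borrow)
  0-1-1 → 0 (borrow)
  0-1-1 → 0 (borrow)
  0-1-1 → 0 (borrow)
  0-0-1 → 1 (borrow)
  1-0-1 → 0
  1-1 → 0
  1-0 → 1
  0-0 → 0
  1-1 → 0
  1-1 → 0
  1-0 → 1
  0-0 → 0
  0-1 → 1 (borrow)
  0-1-1 → 0 (borrow)
  1-0-1 → 0
  0-0 → 0
  1-0 → 1

0b1000101000100100000101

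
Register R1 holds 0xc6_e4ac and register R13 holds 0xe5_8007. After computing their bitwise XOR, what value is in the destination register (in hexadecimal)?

XOR each hex digit independently (no carries):
  c^e=2, 6^5=3, e^8=6, 4^0=4, a^0=a, c^7=b

0x2364ab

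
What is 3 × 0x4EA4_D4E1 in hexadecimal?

0xEBEE7EA3

Multiply each base-16 digit by 3, carrying:
  1×3 = 3 → write 3
  E×3 = 42 → write A carry 2
  4×3+2 = 14 → write E
  D×3 = 39 → write 7 carry 2
  4×3+2 = 14 → write E
  A×3 = 30 → write E carry 1
  E×3+1 = 43 → write B carry 2
  4×3+2 = 14 → write E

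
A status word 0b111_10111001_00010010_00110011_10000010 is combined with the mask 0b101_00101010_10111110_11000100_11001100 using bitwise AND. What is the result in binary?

0b10100101000000100100000000010000000

AND bit by bit (1 only where both bits are 1):
  11110111001000100100011001110000010
& 10100101010101111101100010011001100
= 10100101000000100100000000010000000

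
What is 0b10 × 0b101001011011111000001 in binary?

0b1010010110111110000010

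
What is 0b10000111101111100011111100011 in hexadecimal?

Group the bits into nibbles: 0001 0000 1111 0111 1100 0111 1110 0011 → 10F7C7E3.

0x10F7C7E3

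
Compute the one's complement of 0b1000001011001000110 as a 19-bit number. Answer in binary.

Invert each bit: 1000001011001000110 → 0111110100110111001.

0b0111110100110111001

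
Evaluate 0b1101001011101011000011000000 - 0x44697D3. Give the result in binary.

0x44697D3 = 0b100010001101001011111010011 in binary.
Subtract column by column in base 2:
  0-1 → 1 (borrow)
  0-1-1 → 0 (borrow)
  0-0-1 → 1 (borrow)
  0-0-1 → 1 (borrow)
  0-1-1 → 0 (borrow)
  0-0-1 → 1 (borrow)
  1-1-1 → 1 (borrow)
  1-1-1 → 1 (borrow)
  0-1-1 → 0 (borrow)
  0-1-1 → 0 (borrow)
  0-1-1 → 0 (borrow)
  0-0-1 → 1 (borrow)
  1-1-1 → 1 (borrow)
  1-0-1 → 0
  0-0 → 0
  1-1 → 0
  0-0 → 0
  1-1 → 0
  1-1 → 0
  1-0 → 1
  0-0 → 0
  1-0 → 1
  0-1 → 1 (borrow)
  0-0-1 → 1 (borrow)
  1-0-1 → 0
  0-0 → 0
  1-1 → 0
  1-0 → 1

0b1000111010000001100011101101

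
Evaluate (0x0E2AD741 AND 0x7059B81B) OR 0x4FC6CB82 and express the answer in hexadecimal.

0x0E2AD741 AND 0x7059B81B = 0x00089001.
Then OR with 0x4FC6CB82.

0x4FCEDB83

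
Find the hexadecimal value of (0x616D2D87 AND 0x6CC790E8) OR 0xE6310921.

0xE67509A1

0x616D2D87 AND 0x6CC790E8 = 0x60450080.
Then OR with 0xE6310921.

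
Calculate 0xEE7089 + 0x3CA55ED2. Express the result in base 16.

Add column by column in base 16, right to left:
  9+2 = B
  8+D = 5 carry 1
  0+E+1 = F
  7+5 = C
  E+5 = 3 carry 1
  E+A+1 = 9 carry 1
  0+C+1 = D
  0+3 = 3

0x3D93CF5B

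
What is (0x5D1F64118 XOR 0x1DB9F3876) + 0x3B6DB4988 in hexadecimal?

0x7C144C2F6

First 0x5D1F64118 XOR 0x1DB9F3876 = 0x40A69796E.
Add column by column in base 16, right to left:
  E+8 = 6 carry 1
  6+8+1 = F
  9+9 = 2 carry 1
  7+4+1 = C
  9+B = 4 carry 1
  6+D+1 = 4 carry 1
  A+6+1 = 1 carry 1
  0+B+1 = C
  4+3 = 7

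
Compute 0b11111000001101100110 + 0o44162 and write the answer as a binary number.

0o44162 = 0b100100001110010 in binary.
Add column by column in base 2, right to left:
  0+0 = 0
  1+1 = 0 carry 1
  1+0+1 = 0 carry 1
  0+0+1 = 1
  0+1 = 1
  1+1 = 0 carry 1
  1+1+1 = 1 carry 1
  0+0+1 = 1
  1+0 = 1
  1+0 = 1
  0+0 = 0
  0+1 = 1
  0+0 = 0
  0+0 = 0
  0+1 = 1
  1+0 = 1
  1+0 = 1
  1+0 = 1
  1+0 = 1
  1+0 = 1

0b11111100101111011000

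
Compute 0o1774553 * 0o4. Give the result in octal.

0o7762654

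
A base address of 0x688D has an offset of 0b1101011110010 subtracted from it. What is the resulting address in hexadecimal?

0x4D9B

0b1101011110010 = 0x1AF2 in hexadecimal.
Subtract column by column in base 16:
  D-2 → B
  8-F → 9 (borrow)
  8-A-1 → D (borrow)
  6-1-1 → 4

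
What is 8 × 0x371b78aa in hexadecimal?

Multiply each base-16 digit by 8, carrying:
  a×8 = 80 → write 0 carry 5
  a×8+5 = 85 → write 5 carry 5
  8×8+5 = 69 → write 5 carry 4
  7×8+4 = 60 → write c carry 3
  b×8+3 = 91 → write b carry 5
  1×8+5 = 13 → write d
  7×8 = 56 → write 8 carry 3
  3×8+3 = 27 → write b carry 1
  remaining carry: 1

0x1b8dbc550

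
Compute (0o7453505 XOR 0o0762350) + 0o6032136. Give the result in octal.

0o15364013

First 0o7453505 XOR 0o0762350 = 0o7331655.
Add column by column in base 8, right to left:
  5+6 = 3 carry 1
  5+3+1 = 1 carry 1
  6+1+1 = 0 carry 1
  1+2+1 = 4
  3+3 = 6
  3+0 = 3
  7+6 = 5 carry 1
  final carry 1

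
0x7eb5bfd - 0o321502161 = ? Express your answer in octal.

0x7eb5bfd = 0o772655775 in octal.
Subtract column by column in base 8:
  5-1 → 4
  7-6 → 1
  7-1 → 6
  5-2 → 3
  5-0 → 5
  6-5 → 1
  2-1 → 1
  7-2 → 5
  7-3 → 4

0o451153614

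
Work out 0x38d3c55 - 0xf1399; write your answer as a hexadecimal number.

0x37e28bc

Subtract column by column in base 16:
  5-9 → c (borrow)
  5-9-1 → b (borrow)
  c-3-1 → 8
  3-1 → 2
  d-f → e (borrow)
  8-0-1 → 7
  3-0 → 3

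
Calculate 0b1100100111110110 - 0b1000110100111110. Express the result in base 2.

0b11110010111000

Subtract column by column in base 2:
  0-0 → 0
  1-1 → 0
  1-1 → 0
  0-1 → 1 (borrow)
  1-1-1 → 1 (borrow)
  1-1-1 → 1 (borrow)
  1-0-1 → 0
  1-0 → 1
  1-1 → 0
  0-0 → 0
  0-1 → 1 (borrow)
  1-1-1 → 1 (borrow)
  0-0-1 → 1 (borrow)
  0-0-1 → 1 (borrow)
  1-0-1 → 0
  1-1 → 0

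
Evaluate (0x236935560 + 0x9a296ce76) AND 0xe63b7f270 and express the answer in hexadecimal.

Add column by column in base 16, right to left:
  0+6 = 6
  6+7 = d
  5+e = 3 carry 1
  5+c+1 = 2 carry 1
  3+6+1 = a
  9+9 = 2 carry 1
  6+2+1 = 9
  3+a = d
  2+9 = b
Sum = 0xbd92a23d6; now AND with 0xe63b7f270:
  b&e=a, d&6=4, 9&3=1, 2&b=2, a&7=2, 2&f=2, 3&2=2, d&7=5, 6&0=0

0xa41222250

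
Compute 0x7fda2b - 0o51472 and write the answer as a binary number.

0b11111111000011011110001

0x7fda2b = 0b11111111101101000101011 in binary.
0o51472 = 0b101001100111010 in binary.
Subtract column by column in base 2:
  1-0 → 1
  1-1 → 0
  0-0 → 0
  1-1 → 0
  0-1 → 1 (borrow)
  1-1-1 → 1 (borrow)
  0-0-1 → 1 (borrow)
  0-0-1 → 1 (borrow)
  0-1-1 → 0 (borrow)
  1-1-1 → 1 (borrow)
  0-0-1 → 1 (borrow)
  1-0-1 → 0
  1-1 → 0
  0-0 → 0
  1-1 → 0
  1-0 → 1
  1-0 → 1
  1-0 → 1
  1-0 → 1
  1-0 → 1
  1-0 → 1
  1-0 → 1
  1-0 → 1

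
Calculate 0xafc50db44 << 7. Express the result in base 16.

7 bits is not a whole number of base-16 digits; in binary: 101011111100010100001101101101000100 << 7 = 1010111111000101000011011011010001000000000.

0x57e286da200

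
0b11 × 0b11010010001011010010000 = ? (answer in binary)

0b1001110110100001110110000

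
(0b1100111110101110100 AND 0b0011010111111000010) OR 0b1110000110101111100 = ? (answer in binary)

0b1110010110101111100

0b1100111110101110100 AND 0b0011010111111000010 = 0b0000010110101000000.
Then OR with 0b1110000110101111100.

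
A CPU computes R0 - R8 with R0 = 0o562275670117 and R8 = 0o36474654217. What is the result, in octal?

0o523601013700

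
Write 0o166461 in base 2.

0b1110110100110001

Each octal digit is 3 bits: 1=001 6=110 6=110 4=100 6=110 1=001.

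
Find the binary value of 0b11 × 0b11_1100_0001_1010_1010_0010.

0b101101000100111111100110

Multiply each base-2 digit by 3, carrying:
  0×3 = 0 → write 0
  1×3 = 3 → write 1 carry 1
  0×3+1 = 1 → write 1
  0×3 = 0 → write 0
  0×3 = 0 → write 0
  1×3 = 3 → write 1 carry 1
  0×3+1 = 1 → write 1
  1×3 = 3 → write 1 carry 1
  0×3+1 = 1 → write 1
  1×3 = 3 → write 1 carry 1
  0×3+1 = 1 → write 1
  1×3 = 3 → write 1 carry 1
  1×3+1 = 4 → write 0 carry 2
  0×3+2 = 2 → write 0 carry 1
  0×3+1 = 1 → write 1
  0×3 = 0 → write 0
  0×3 = 0 → write 0
  0×3 = 0 → write 0
  1×3 = 3 → write 1 carry 1
  1×3+1 = 4 → write 0 carry 2
  1×3+2 = 5 → write 1 carry 2
  1×3+2 = 5 → write 1 carry 2
  remaining carry: 10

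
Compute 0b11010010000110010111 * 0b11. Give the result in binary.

0b1001110110010011000101

Multiply each base-2 digit by 3, carrying:
  1×3 = 3 → write 1 carry 1
  1×3+1 = 4 → write 0 carry 2
  1×3+2 = 5 → write 1 carry 2
  0×3+2 = 2 → write 0 carry 1
  1×3+1 = 4 → write 0 carry 2
  0×3+2 = 2 → write 0 carry 1
  0×3+1 = 1 → write 1
  1×3 = 3 → write 1 carry 1
  1×3+1 = 4 → write 0 carry 2
  0×3+2 = 2 → write 0 carry 1
  0×3+1 = 1 → write 1
  0×3 = 0 → write 0
  0×3 = 0 → write 0
  1×3 = 3 → write 1 carry 1
  0×3+1 = 1 → write 1
  0×3 = 0 → write 0
  1×3 = 3 → write 1 carry 1
  0×3+1 = 1 → write 1
  1×3 = 3 → write 1 carry 1
  1×3+1 = 4 → write 0 carry 2
  remaining carry: 10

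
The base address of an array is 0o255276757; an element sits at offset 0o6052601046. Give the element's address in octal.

0o6330100025

Add column by column in base 8, right to left:
  7+6 = 5 carry 1
  5+4+1 = 2 carry 1
  7+0+1 = 0 carry 1
  6+1+1 = 0 carry 1
  7+0+1 = 0 carry 1
  2+6+1 = 1 carry 1
  5+2+1 = 0 carry 1
  5+5+1 = 3 carry 1
  2+0+1 = 3
  0+6 = 6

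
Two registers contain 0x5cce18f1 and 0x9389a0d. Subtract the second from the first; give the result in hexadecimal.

0x53957ee4

Subtract column by column in base 16:
  1-d → 4 (borrow)
  f-0-1 → e
  8-a → e (borrow)
  1-9-1 → 7 (borrow)
  e-8-1 → 5
  c-3 → 9
  c-9 → 3
  5-0 → 5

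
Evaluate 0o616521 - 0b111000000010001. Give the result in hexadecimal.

0x2ad40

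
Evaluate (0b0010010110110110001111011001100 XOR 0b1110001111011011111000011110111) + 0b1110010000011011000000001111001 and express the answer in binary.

First 0b0010010110110110001111011001100 XOR 0b1110001111011011111000011110111 = 0b1100011001101101110111000111011.
Add column by column in base 2, right to left:
  1+1 = 0 carry 1
  1+0+1 = 0 carry 1
  0+0+1 = 1
  1+1 = 0 carry 1
  1+1+1 = 1 carry 1
  1+1+1 = 1 carry 1
  0+1+1 = 0 carry 1
  0+0+1 = 1
  0+0 = 0
  1+0 = 1
  1+0 = 1
  1+0 = 1
  0+0 = 0
  1+0 = 1
  1+0 = 1
  1+1 = 0 carry 1
  0+1+1 = 0 carry 1
  1+0+1 = 0 carry 1
  1+1+1 = 1 carry 1
  0+1+1 = 0 carry 1
  1+0+1 = 0 carry 1
  1+0+1 = 0 carry 1
  0+0+1 = 1
  0+0 = 0
  1+0 = 1
  1+1 = 0 carry 1
  0+0+1 = 1
  0+0 = 0
  0+1 = 1
  1+1 = 0 carry 1
  1+1+1 = 1 carry 1
  final carry 1

0b11010101010001000110111010110100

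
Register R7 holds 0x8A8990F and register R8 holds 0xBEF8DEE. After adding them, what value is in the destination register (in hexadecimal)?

0x149826FD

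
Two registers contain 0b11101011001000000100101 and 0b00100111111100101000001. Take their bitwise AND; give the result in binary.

AND bit by bit (1 only where both bits are 1):
  11101011001000000100101
& 00100111111100101000001
= 00100011001000000000001

0b00100011001000000000001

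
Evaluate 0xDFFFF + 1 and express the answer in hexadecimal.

The trailing 4 digits are F (max in base 16), so adding 1 cascades: they roll to 0 and the next digit up increments.

0xE0000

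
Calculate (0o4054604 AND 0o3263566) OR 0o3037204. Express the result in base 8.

0o3077604

0o4054604 AND 0o3263566 = 0o0040404.
Then OR with 0o3037204.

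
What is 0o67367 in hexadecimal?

0x6EF7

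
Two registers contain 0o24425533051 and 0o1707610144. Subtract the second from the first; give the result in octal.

0o22515722705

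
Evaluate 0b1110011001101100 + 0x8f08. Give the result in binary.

0x8f08 = 0b1000111100001000 in binary.
Add column by column in base 2, right to left:
  0+0 = 0
  0+0 = 0
  1+0 = 1
  1+1 = 0 carry 1
  0+0+1 = 1
  1+0 = 1
  1+0 = 1
  0+0 = 0
  0+1 = 1
  1+1 = 0 carry 1
  1+1+1 = 1 carry 1
  0+1+1 = 0 carry 1
  0+0+1 = 1
  1+0 = 1
  1+0 = 1
  1+1 = 0 carry 1
  final carry 1

0b10111010101110100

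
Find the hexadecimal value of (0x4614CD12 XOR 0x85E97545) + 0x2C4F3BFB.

First 0x4614CD12 XOR 0x85E97545 = 0xC3FDB857.
Add column by column in base 16, right to left:
  7+B = 2 carry 1
  5+F+1 = 5 carry 1
  8+B+1 = 4 carry 1
  B+3+1 = F
  D+F = C carry 1
  F+4+1 = 4 carry 1
  3+C+1 = 0 carry 1
  C+2+1 = F

0xF04CF452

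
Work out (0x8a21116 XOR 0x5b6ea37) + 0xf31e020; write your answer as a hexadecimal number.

First 0x8a21116 XOR 0x5b6ea37 = 0xd14fb21.
Add column by column in base 16, right to left:
  1+0 = 1
  2+2 = 4
  b+0 = b
  f+e = d carry 1
  4+1+1 = 6
  1+3 = 4
  d+f = c carry 1
  final carry 1

0x1c46db41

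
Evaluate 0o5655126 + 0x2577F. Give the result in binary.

0b110011011000111010101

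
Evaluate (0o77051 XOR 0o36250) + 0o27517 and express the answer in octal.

First 0o77051 XOR 0o36250 = 0o41201.
Add column by column in base 8, right to left:
  1+7 = 0 carry 1
  0+1+1 = 2
  2+5 = 7
  1+7 = 0 carry 1
  4+2+1 = 7

0o70720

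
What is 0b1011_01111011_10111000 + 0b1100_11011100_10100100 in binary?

Add column by column in base 2, right to left:
  0+0 = 0
  0+0 = 0
  0+1 = 1
  1+0 = 1
  1+0 = 1
  1+1 = 0 carry 1
  0+0+1 = 1
  1+1 = 0 carry 1
  1+0+1 = 0 carry 1
  1+0+1 = 0 carry 1
  0+1+1 = 0 carry 1
  1+1+1 = 1 carry 1
  1+1+1 = 1 carry 1
  1+0+1 = 0 carry 1
  1+1+1 = 1 carry 1
  0+1+1 = 0 carry 1
  1+0+1 = 0 carry 1
  1+0+1 = 0 carry 1
  0+1+1 = 0 carry 1
  1+1+1 = 1 carry 1
  final carry 1

0b110000101100001011100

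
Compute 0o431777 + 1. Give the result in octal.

The trailing 3 digits are 7 (max in base 8), so adding 1 cascades: they roll to 0 and the next digit up increments.

0o432000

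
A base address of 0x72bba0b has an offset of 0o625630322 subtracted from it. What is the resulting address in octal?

0o65104471

0x72bba0b = 0o712735013 in octal.
Subtract column by column in base 8:
  3-2 → 1
  1-2 → 7 (borrow)
  0-3-1 → 4 (borrow)
  5-0-1 → 4
  3-3 → 0
  7-6 → 1
  2-5 → 5 (borrow)
  1-2-1 → 6 (borrow)
  7-6-1 → 0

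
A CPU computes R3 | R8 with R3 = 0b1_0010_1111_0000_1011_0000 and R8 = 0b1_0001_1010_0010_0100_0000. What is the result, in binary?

OR bit by bit (1 where either bit is 1):
  100101111000010110000
| 100011010001001000000
= 100111111001011110000

0b100111111001011110000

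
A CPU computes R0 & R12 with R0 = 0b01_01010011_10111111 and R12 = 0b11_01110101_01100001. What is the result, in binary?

AND bit by bit (1 only where both bits are 1):
  010101001110111111
& 110111010101100001
= 010101000100100001

0b010101000100100001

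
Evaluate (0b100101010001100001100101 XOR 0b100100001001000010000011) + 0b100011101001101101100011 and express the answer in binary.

0b100101000010010001001001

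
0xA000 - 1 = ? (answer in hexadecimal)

0x9FFF

The trailing 3 digits are 0, so subtracting 1 borrows through: they become F and the next digit up decrements.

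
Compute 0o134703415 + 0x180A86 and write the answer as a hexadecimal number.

0o134703415 = 0x173870D in hexadecimal.
Add column by column in base 16, right to left:
  D+6 = 3 carry 1
  0+8+1 = 9
  7+A = 1 carry 1
  8+0+1 = 9
  3+8 = B
  7+1 = 8
  1+0 = 1

0x18B9193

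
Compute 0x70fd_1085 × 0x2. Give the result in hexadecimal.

0xe1fa210a

Multiply each base-16 digit by 2, carrying:
  5×2 = 10 → write a
  8×2 = 16 → write 0 carry 1
  0×2+1 = 1 → write 1
  1×2 = 2 → write 2
  d×2 = 26 → write a carry 1
  f×2+1 = 31 → write f carry 1
  0×2+1 = 1 → write 1
  7×2 = 14 → write e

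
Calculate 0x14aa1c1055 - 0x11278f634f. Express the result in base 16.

Subtract column by column in base 16:
  5-f → 6 (borrow)
  5-4-1 → 0
  0-3 → d (borrow)
  1-6-1 → a (borrow)
  c-f-1 → c (borrow)
  1-8-1 → 8 (borrow)
  a-7-1 → 2
  a-2 → 8
  4-1 → 3
  1-1 → 0

0x3828cad06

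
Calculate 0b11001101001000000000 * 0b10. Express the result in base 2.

0b110011010010000000000

Multiply each base-2 digit by 2, carrying:
  0×2 = 0 → write 0
  0×2 = 0 → write 0
  0×2 = 0 → write 0
  0×2 = 0 → write 0
  0×2 = 0 → write 0
  0×2 = 0 → write 0
  0×2 = 0 → write 0
  0×2 = 0 → write 0
  0×2 = 0 → write 0
  1×2 = 2 → write 0 carry 1
  0×2+1 = 1 → write 1
  0×2 = 0 → write 0
  1×2 = 2 → write 0 carry 1
  0×2+1 = 1 → write 1
  1×2 = 2 → write 0 carry 1
  1×2+1 = 3 → write 1 carry 1
  0×2+1 = 1 → write 1
  0×2 = 0 → write 0
  1×2 = 2 → write 0 carry 1
  1×2+1 = 3 → write 1 carry 1
  remaining carry: 1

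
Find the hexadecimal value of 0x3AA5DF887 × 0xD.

0x2FA6C59EDB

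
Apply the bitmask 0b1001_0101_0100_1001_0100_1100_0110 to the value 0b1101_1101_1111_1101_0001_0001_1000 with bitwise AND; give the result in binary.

AND bit by bit (1 only where both bits are 1):
  1101110111111101000100011000
& 1001010101001001010011000110
= 1001010101001001000000000000

0b1001010101001001000000000000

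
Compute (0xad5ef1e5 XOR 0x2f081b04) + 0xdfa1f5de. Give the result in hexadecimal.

First 0xad5ef1e5 XOR 0x2f081b04 = 0x8256eae1.
Add column by column in base 16, right to left:
  1+e = f
  e+d = b carry 1
  a+5+1 = 0 carry 1
  e+f+1 = e carry 1
  6+1+1 = 8
  5+a = f
  2+f = 1 carry 1
  8+d+1 = 6 carry 1
  final carry 1

0x161f8e0bf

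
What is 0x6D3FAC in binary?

Expand each hex digit to 4 bits: 6=0110 D=1101 3=0011 F=1111 A=1010 C=1100.

0b11011010011111110101100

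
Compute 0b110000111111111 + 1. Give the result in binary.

0b110001000000000

The trailing 9 digits are 1 (max in base 2), so adding 1 cascades: they roll to 0 and the next digit up increments.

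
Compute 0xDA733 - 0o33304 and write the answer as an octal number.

0xDA733 = 0o3323463 in octal.
Subtract column by column in base 8:
  3-4 → 7 (borrow)
  6-0-1 → 5
  4-3 → 1
  3-3 → 0
  2-3 → 7 (borrow)
  3-0-1 → 2
  3-0 → 3

0o3270157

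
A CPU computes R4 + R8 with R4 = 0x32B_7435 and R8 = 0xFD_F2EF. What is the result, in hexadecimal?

Add column by column in base 16, right to left:
  5+F = 4 carry 1
  3+E+1 = 2 carry 1
  4+2+1 = 7
  7+F = 6 carry 1
  B+D+1 = 9 carry 1
  2+F+1 = 2 carry 1
  3+0+1 = 4

0x4296724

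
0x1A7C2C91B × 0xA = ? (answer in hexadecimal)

0x108D9BDB0E

Multiply each base-16 digit by 10, carrying:
  B×10 = 110 → write E carry 6
  1×10+6 = 16 → write 0 carry 1
  9×10+1 = 91 → write B carry 5
  C×10+5 = 125 → write D carry 7
  2×10+7 = 27 → write B carry 1
  C×10+1 = 121 → write 9 carry 7
  7×10+7 = 77 → write D carry 4
  A×10+4 = 104 → write 8 carry 6
  1×10+6 = 16 → write 0 carry 1
  remaining carry: 1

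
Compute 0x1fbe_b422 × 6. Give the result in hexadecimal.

0xbe7838cc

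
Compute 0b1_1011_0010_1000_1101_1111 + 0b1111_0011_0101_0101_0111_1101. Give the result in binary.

Add column by column in base 2, right to left:
  1+1 = 0 carry 1
  1+0+1 = 0 carry 1
  1+1+1 = 1 carry 1
  1+1+1 = 1 carry 1
  1+1+1 = 1 carry 1
  0+1+1 = 0 carry 1
  1+1+1 = 1 carry 1
  1+0+1 = 0 carry 1
  0+1+1 = 0 carry 1
  0+0+1 = 1
  0+1 = 1
  1+0 = 1
  0+1 = 1
  1+0 = 1
  0+1 = 1
  0+0 = 0
  1+1 = 0 carry 1
  1+1+1 = 1 carry 1
  0+0+1 = 1
  1+0 = 1
  1+1 = 0 carry 1
  0+1+1 = 0 carry 1
  0+1+1 = 0 carry 1
  0+1+1 = 0 carry 1
  final carry 1

0b1000011100111111001011100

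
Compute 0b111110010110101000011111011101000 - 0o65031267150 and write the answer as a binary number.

0o65031267150 = 0b110101000011001010110111001101000 in binary.
Subtract column by column in base 2:
  0-0 → 0
  0-0 → 0
  0-0 → 0
  1-1 → 0
  0-0 → 0
  1-1 → 0
  1-1 → 0
  1-0 → 1
  0-0 → 0
  1-1 → 0
  1-1 → 0
  1-1 → 0
  1-0 → 1
  1-1 → 0
  0-1 → 1 (borrow)
  0-0-1 → 1 (borrow)
  0-1-1 → 0 (borrow)
  0-0-1 → 1 (borrow)
  1-1-1 → 1 (borrow)
  0-0-1 → 1 (borrow)
  1-0-1 → 0
  0-1 → 1 (borrow)
  1-1-1 → 1 (borrow)
  1-0-1 → 0
  0-0 → 0
  1-0 → 1
  0-0 → 0
  0-1 → 1 (borrow)
  1-0-1 → 0
  1-1 → 0
  1-0 → 1
  1-1 → 0
  1-1 → 0

0b1001010011011101101000010000000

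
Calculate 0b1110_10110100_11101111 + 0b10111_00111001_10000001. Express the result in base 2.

0b1001011110111001110000

Add column by column in base 2, right to left:
  1+1 = 0 carry 1
  1+0+1 = 0 carry 1
  1+0+1 = 0 carry 1
  1+0+1 = 0 carry 1
  0+0+1 = 1
  1+0 = 1
  1+0 = 1
  1+1 = 0 carry 1
  0+1+1 = 0 carry 1
  0+0+1 = 1
  1+0 = 1
  0+1 = 1
  1+1 = 0 carry 1
  1+1+1 = 1 carry 1
  0+0+1 = 1
  1+0 = 1
  0+1 = 1
  1+1 = 0 carry 1
  1+1+1 = 1 carry 1
  1+0+1 = 0 carry 1
  0+1+1 = 0 carry 1
  final carry 1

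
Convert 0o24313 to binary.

0b10100011001011

Each octal digit is 3 bits: 2=010 4=100 3=011 1=001 3=011.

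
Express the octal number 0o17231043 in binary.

0b1111010011001000100011

Each octal digit is 3 bits: 1=001 7=111 2=010 3=011 1=001 0=000 4=100 3=011.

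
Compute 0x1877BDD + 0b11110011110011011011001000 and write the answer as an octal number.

0x1877BDD = 0o141675735 in octal.
0b11110011110011011011001000 = 0o363633310 in octal.
Add column by column in base 8, right to left:
  5+0 = 5
  3+1 = 4
  7+3 = 2 carry 1
  5+3+1 = 1 carry 1
  7+3+1 = 3 carry 1
  6+6+1 = 5 carry 1
  1+3+1 = 5
  4+6 = 2 carry 1
  1+3+1 = 5

0o525531245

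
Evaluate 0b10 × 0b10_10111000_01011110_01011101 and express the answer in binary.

Multiply each base-2 digit by 2, carrying:
  1×2 = 2 → write 0 carry 1
  0×2+1 = 1 → write 1
  1×2 = 2 → write 0 carry 1
  1×2+1 = 3 → write 1 carry 1
  1×2+1 = 3 → write 1 carry 1
  0×2+1 = 1 → write 1
  1×2 = 2 → write 0 carry 1
  0×2+1 = 1 → write 1
  0×2 = 0 → write 0
  1×2 = 2 → write 0 carry 1
  1×2+1 = 3 → write 1 carry 1
  1×2+1 = 3 → write 1 carry 1
  1×2+1 = 3 → write 1 carry 1
  0×2+1 = 1 → write 1
  1×2 = 2 → write 0 carry 1
  0×2+1 = 1 → write 1
  0×2 = 0 → write 0
  0×2 = 0 → write 0
  0×2 = 0 → write 0
  1×2 = 2 → write 0 carry 1
  1×2+1 = 3 → write 1 carry 1
  1×2+1 = 3 → write 1 carry 1
  0×2+1 = 1 → write 1
  1×2 = 2 → write 0 carry 1
  0×2+1 = 1 → write 1
  1×2 = 2 → write 0 carry 1
  remaining carry: 1

0b101011100001011110010111010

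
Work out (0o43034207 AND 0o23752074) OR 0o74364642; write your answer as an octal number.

0o77374646

0o43034207 AND 0o23752074 = 0o03010004.
Then OR with 0o74364642.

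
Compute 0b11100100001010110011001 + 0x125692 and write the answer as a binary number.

0b100001000110110000101011

0x125692 = 0b100100101011010010010 in binary.
Add column by column in base 2, right to left:
  1+0 = 1
  0+1 = 1
  0+0 = 0
  1+0 = 1
  1+1 = 0 carry 1
  0+0+1 = 1
  0+0 = 0
  1+1 = 0 carry 1
  1+0+1 = 0 carry 1
  0+1+1 = 0 carry 1
  1+1+1 = 1 carry 1
  0+0+1 = 1
  1+1 = 0 carry 1
  0+0+1 = 1
  0+1 = 1
  0+0 = 0
  0+0 = 0
  1+1 = 0 carry 1
  0+0+1 = 1
  0+0 = 0
  1+1 = 0 carry 1
  1+0+1 = 0 carry 1
  1+0+1 = 0 carry 1
  final carry 1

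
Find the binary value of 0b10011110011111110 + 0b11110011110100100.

0b110010010010100010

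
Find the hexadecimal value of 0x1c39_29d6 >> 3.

3 bits is not a whole number of base-16 digits; in binary: 11100001110010010100111010110 >> 3 = 11100001110010010100111010.

0x387253a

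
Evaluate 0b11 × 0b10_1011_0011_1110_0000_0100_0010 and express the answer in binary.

0b1000000110111010000011000110

Multiply each base-2 digit by 3, carrying:
  0×3 = 0 → write 0
  1×3 = 3 → write 1 carry 1
  0×3+1 = 1 → write 1
  0×3 = 0 → write 0
  0×3 = 0 → write 0
  0×3 = 0 → write 0
  1×3 = 3 → write 1 carry 1
  0×3+1 = 1 → write 1
  0×3 = 0 → write 0
  0×3 = 0 → write 0
  0×3 = 0 → write 0
  0×3 = 0 → write 0
  0×3 = 0 → write 0
  1×3 = 3 → write 1 carry 1
  1×3+1 = 4 → write 0 carry 2
  1×3+2 = 5 → write 1 carry 2
  1×3+2 = 5 → write 1 carry 2
  1×3+2 = 5 → write 1 carry 2
  0×3+2 = 2 → write 0 carry 1
  0×3+1 = 1 → write 1
  1×3 = 3 → write 1 carry 1
  1×3+1 = 4 → write 0 carry 2
  0×3+2 = 2 → write 0 carry 1
  1×3+1 = 4 → write 0 carry 2
  0×3+2 = 2 → write 0 carry 1
  1×3+1 = 4 → write 0 carry 2
  remaining carry: 10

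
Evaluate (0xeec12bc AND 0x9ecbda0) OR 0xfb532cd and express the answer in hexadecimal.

0xeec12bc AND 0x9ecbda0 = 0x8ec10a0.
Then OR with 0xfb532cd.

0xffd32ed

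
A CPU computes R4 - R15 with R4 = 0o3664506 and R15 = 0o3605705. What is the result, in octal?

0o56601

Subtract column by column in base 8:
  6-5 → 1
  0-0 → 0
  5-7 → 6 (borrow)
  4-5-1 → 6 (borrow)
  6-0-1 → 5
  6-6 → 0
  3-3 → 0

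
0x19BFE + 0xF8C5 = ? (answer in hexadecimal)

Add column by column in base 16, right to left:
  E+5 = 3 carry 1
  F+C+1 = C carry 1
  B+8+1 = 4 carry 1
  9+F+1 = 9 carry 1
  1+0+1 = 2

0x294C3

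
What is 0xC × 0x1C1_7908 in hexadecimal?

Multiply each base-16 digit by 12, carrying:
  8×12 = 96 → write 0 carry 6
  0×12+6 = 6 → write 6
  9×12 = 108 → write C carry 6
  7×12+6 = 90 → write A carry 5
  1×12+5 = 17 → write 1 carry 1
  C×12+1 = 145 → write 1 carry 9
  1×12+9 = 21 → write 5 carry 1
  remaining carry: 1

0x1511AC60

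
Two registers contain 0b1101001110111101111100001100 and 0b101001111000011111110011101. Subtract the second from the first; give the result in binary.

Subtract column by column in base 2:
  0-1 → 1 (borrow)
  0-0-1 → 1 (borrow)
  1-1-1 → 1 (borrow)
  1-1-1 → 1 (borrow)
  0-1-1 → 0 (borrow)
  0-0-1 → 1 (borrow)
  0-0-1 → 1 (borrow)
  0-1-1 → 0 (borrow)
  1-1-1 → 1 (borrow)
  1-1-1 → 1 (borrow)
  1-1-1 → 1 (borrow)
  1-1-1 → 1 (borrow)
  1-1-1 → 1 (borrow)
  0-1-1 → 0 (borrow)
  1-0-1 → 0
  1-0 → 1
  1-0 → 1
  1-0 → 1
  0-1 → 1 (borrow)
  1-1-1 → 1 (borrow)
  1-1-1 → 1 (borrow)
  1-1-1 → 1 (borrow)
  0-0-1 → 1 (borrow)
  0-0-1 → 1 (borrow)
  1-1-1 → 1 (borrow)
  0-0-1 → 1 (borrow)
  1-1-1 → 1 (borrow)
  1-0-1 → 0

0b111111111111001111101101111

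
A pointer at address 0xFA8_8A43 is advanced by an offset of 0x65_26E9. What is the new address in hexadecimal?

0x100DB12C

Add column by column in base 16, right to left:
  3+9 = C
  4+E = 2 carry 1
  A+6+1 = 1 carry 1
  8+2+1 = B
  8+5 = D
  A+6 = 0 carry 1
  F+0+1 = 0 carry 1
  final carry 1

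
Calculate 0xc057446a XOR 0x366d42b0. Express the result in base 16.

XOR each hex digit independently (no carries):
  c^3=f, 0^6=6, 5^6=3, 7^d=a, 4^4=0, 4^2=6, 6^b=d, a^0=a

0xf63a06da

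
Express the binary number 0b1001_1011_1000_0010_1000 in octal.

0o2334050

Group the bits in threes: 010 011 011 100 000 101 000 → 2334050.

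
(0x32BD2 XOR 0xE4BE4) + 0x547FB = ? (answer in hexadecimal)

First 0x32BD2 XOR 0xE4BE4 = 0xD6036.
Add column by column in base 16, right to left:
  6+B = 1 carry 1
  3+F+1 = 3 carry 1
  0+7+1 = 8
  6+4 = A
  D+5 = 2 carry 1
  final carry 1

0x12A831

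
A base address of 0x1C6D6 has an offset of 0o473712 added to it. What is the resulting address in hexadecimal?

0x43EA0

0o473712 = 0x277CA in hexadecimal.
Add column by column in base 16, right to left:
  6+A = 0 carry 1
  D+C+1 = A carry 1
  6+7+1 = E
  C+7 = 3 carry 1
  1+2+1 = 4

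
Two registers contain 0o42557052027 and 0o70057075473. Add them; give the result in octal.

Add column by column in base 8, right to left:
  7+3 = 2 carry 1
  2+7+1 = 2 carry 1
  0+4+1 = 5
  2+5 = 7
  5+7 = 4 carry 1
  0+0+1 = 1
  7+7 = 6 carry 1
  5+5+1 = 3 carry 1
  5+0+1 = 6
  2+0 = 2
  4+7 = 3 carry 1
  final carry 1

0o132636147522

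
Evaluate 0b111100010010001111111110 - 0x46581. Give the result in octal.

0o73137175

0b111100010010001111111110 = 0o74221776 in octal.
0x46581 = 0o1062601 in octal.
Subtract column by column in base 8:
  6-1 → 5
  7-0 → 7
  7-6 → 1
  1-2 → 7 (borrow)
  2-6-1 → 3 (borrow)
  2-0-1 → 1
  4-1 → 3
  7-0 → 7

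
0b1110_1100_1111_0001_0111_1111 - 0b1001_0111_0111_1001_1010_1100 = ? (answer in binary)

Subtract column by column in base 2:
  1-0 → 1
  1-0 → 1
  1-1 → 0
  1-1 → 0
  1-0 → 1
  1-1 → 0
  1-0 → 1
  0-1 → 1 (borrow)
  1-1-1 → 1 (borrow)
  0-0-1 → 1 (borrow)
  0-0-1 → 1 (borrow)
  0-1-1 → 0 (borrow)
  1-1-1 → 1 (borrow)
  1-1-1 → 1 (borrow)
  1-1-1 → 1 (borrow)
  1-0-1 → 0
  0-1 → 1 (borrow)
  0-1-1 → 0 (borrow)
  1-1-1 → 1 (borrow)
  1-0-1 → 0
  0-1 → 1 (borrow)
  1-0-1 → 0
  1-0 → 1
  1-1 → 0

0b10101010111011111010011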